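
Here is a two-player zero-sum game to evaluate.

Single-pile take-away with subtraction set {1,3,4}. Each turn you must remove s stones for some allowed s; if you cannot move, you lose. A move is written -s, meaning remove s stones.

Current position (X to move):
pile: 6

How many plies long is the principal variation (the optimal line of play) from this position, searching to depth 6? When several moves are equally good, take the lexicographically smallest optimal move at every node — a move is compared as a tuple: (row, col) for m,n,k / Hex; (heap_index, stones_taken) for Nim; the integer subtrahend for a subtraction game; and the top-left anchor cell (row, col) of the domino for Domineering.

ply 1, X at 6 | -1=-1→5; -3=-1→3; -4=+1→2*
ply 2, O at 2 | -1=-1→1*
ply 3, X at 1 | -1=+1→0*
ply 4: 0 is terminal -1 (O); from 6 depth 6

PV length from [6]: 3 plies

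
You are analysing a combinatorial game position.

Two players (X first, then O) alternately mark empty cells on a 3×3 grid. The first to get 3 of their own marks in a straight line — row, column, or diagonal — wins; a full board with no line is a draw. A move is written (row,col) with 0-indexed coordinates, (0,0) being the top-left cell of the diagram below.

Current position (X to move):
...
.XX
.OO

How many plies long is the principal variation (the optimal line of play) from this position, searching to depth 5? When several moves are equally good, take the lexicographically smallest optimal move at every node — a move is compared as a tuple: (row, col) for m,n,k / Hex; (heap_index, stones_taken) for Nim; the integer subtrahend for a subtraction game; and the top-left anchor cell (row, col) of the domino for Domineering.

PV length from [.../.XX/.OO]: 1 ply

p1 X@[.../.XX/.OO]: (0,0)[X../.XX/.OO]-1 (0,1)[.X./.XX/.OO]-1 (0,2)[..X/.XX/.OO]-1 (1,0)[.../XXX/.OO]+1* (2,0)[.../.XX/XOO]+1
p2 O@[.../XXX/.OO] terminal -1; root [.../.XX/.OO] d5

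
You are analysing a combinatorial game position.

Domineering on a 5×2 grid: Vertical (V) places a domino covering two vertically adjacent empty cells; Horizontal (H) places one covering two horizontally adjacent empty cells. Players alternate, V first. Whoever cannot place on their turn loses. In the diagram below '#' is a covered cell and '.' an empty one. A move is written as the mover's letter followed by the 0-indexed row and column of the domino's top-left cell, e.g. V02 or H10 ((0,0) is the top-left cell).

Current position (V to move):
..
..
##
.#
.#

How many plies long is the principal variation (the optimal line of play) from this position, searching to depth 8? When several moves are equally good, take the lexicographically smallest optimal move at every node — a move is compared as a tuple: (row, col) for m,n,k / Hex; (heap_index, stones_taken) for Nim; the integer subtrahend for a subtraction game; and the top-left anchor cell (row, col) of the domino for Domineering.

[../../##/.#/.#] V move#1: V00:+1/#./#./##/.#/.#*, V01:+1/.#/.#/##/.#/.#, V30:-1/../../##/##/##
[#./#./##/.#/.#] end (terminal -1, H#2); searched ../../##/.#/.# to 8

PV length from [../../##/.#/.#]: 1 ply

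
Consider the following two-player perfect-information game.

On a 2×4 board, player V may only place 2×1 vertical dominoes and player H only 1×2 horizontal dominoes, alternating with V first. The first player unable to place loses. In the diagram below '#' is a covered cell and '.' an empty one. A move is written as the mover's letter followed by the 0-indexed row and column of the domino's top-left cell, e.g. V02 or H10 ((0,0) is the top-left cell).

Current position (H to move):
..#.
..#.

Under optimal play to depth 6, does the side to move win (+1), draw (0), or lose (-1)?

value(..#./..#., H) = +1

[..#./..#.] H move#1: H00:+1/###./..#.*, H10:+1/..#./###.
[###./..#.] V move#2: V03:-1/####/..##*
[####/..##] H move#3: H10:+1/####/####*
[####/####] end (terminal -1, V#4); searched ..#./..#. to 6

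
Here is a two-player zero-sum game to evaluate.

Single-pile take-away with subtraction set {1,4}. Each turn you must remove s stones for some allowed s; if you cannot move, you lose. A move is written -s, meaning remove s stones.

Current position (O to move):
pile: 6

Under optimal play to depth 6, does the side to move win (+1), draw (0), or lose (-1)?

ply 1, O at 6 | -1=+1→5*; -4=+1→2
ply 2, X at 5 | -1=-1→4*; -4=-1→1
ply 3, O at 4 | -1=-1→3; -4=+1→0*
ply 4: 0 is terminal -1 (X); from 6 depth 6

value(6, O) = +1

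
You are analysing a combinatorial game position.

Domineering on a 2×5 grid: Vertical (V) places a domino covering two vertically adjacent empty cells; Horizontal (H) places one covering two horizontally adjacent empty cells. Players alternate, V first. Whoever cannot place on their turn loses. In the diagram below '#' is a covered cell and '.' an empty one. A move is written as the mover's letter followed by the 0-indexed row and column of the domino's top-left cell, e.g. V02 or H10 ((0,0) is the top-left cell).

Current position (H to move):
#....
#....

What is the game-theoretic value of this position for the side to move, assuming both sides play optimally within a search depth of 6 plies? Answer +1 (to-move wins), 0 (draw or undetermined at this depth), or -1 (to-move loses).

value(#..../#...., H) = +1

ply 1, H at #..../#.... | H01=-1→###../#....; H02=+1→#.##./#....*; H03=-1→#..##/#....; H11=-1→#..../###..; H12=+1→#..../#.##.; H13=-1→#..../#..##
ply 2, V at #.##./#.... | V01=-1→####./##...*; V04=-1→#.###/#...#
ply 3, H at ####./##... | H12=-1→####./####.; H13=+1→####./##.##*
ply 4: ####./##.## is terminal -1 (V); from #..../#.... depth 6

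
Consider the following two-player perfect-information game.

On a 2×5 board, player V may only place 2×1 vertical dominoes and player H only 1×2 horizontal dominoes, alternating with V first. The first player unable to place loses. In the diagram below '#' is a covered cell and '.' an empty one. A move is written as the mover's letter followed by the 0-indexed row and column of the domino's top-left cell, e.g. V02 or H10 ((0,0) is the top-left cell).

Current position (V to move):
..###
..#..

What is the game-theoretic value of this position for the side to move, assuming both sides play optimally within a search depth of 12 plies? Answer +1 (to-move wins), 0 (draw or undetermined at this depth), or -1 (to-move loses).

[..###/..#..] V move#1: V00:+1/#.###/#.#..*, V01:+1/.####/.##..
[#.###/#.#..] H move#2: H13:-1/#.###/#.###*
[#.###/#.###] V move#3: V01:+1/#####/#####*
[#####/#####] end (terminal -1, H#4); searched ..###/..#.. to 12

value(..###/..#.., V) = +1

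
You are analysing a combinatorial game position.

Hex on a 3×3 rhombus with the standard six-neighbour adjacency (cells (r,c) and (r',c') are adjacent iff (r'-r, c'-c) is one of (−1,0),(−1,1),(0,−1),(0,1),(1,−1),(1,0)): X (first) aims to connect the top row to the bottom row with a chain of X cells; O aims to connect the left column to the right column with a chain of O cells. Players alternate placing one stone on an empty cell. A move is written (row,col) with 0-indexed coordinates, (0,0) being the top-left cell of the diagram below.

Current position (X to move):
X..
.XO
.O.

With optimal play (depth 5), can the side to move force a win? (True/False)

p1 X@[X../.XO/.O.]: (0,1)[XX./.XO/.O.]-1 (0,2)[X.X/.XO/.O.]-1 (1,0)[X../XXO/.O.]-1 (2,0)[X../.XO/XO.]+1* (2,2)[X../.XO/.OX]-1
p2 O@[X../.XO/XO.]: (0,1)[XO./.XO/XO.]-1* (0,2)[X.O/.XO/XO.]-1 (1,0)[X../OXO/XO.]-1 (2,2)[X../.XO/XOO]-1
p3 X@[XO./.XO/XO.]: (0,2)[XOX/.XO/XO.]+1* (1,0)[XO./XXO/XO.]+1 (2,2)[XO./.XO/XOX]+1
p4 O@[XOX/.XO/XO.] terminal -1; root [X../.XO/.O.] d5

X winning at [X../.XO/.O.]: True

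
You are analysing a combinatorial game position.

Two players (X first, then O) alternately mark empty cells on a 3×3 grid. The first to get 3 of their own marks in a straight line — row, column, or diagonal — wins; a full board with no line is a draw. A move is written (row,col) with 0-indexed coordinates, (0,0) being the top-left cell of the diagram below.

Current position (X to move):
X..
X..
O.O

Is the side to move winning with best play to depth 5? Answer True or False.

[X../X../O.O] X move#1: (0,1):-1/XX./X../O.O*, (0,2):-1/X.X/X../O.O, (1,1):-1/X../XX./O.O, (1,2):-1/X../X.X/O.O, (2,1):-1/X../X../OXO
[XX./X../O.O] O move#2: (0,2):+1/XXO/X../O.O*, (1,1):-1/XX./XO./O.O, (1,2):-1/XX./X.O/O.O, (2,1):+1/XX./X../OOO
[XXO/X../O.O] X move#3: (1,1):-1/XXO/XX./O.O*, (1,2):-1/XXO/X.X/O.O, (2,1):-1/XXO/X../OXO
[XXO/XX./O.O] O move#4: (1,2):+1/XXO/XXO/O.O*, (2,1):+1/XXO/XX./OOO
[XXO/XXO/O.O] end (terminal -1, X#5); searched X../X../O.O to 5

X winning at [X../X../O.O]: False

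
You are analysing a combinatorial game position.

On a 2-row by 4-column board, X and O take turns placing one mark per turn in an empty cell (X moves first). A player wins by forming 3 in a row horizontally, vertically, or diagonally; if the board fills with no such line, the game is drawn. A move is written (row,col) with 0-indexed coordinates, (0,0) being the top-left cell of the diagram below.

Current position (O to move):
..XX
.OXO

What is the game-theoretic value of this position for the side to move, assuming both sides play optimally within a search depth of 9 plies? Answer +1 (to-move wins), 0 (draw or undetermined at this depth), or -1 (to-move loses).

value(..XX/.OXO, O) = 0

[..XX/.OXO] O move#1: (0,0):-1/O.XX/.OXO, (0,1):+0/.OXX/.OXO*, (1,0):-1/..XX/OOXO
[.OXX/.OXO] X move#2: (0,0):+0/XOXX/.OXO*, (1,0):+0/.OXX/XOXO
[XOXX/.OXO] O move#3: (1,0):+0/XOXX/OOXO*
[XOXX/OOXO] end (terminal +0, X#4); searched ..XX/.OXO to 9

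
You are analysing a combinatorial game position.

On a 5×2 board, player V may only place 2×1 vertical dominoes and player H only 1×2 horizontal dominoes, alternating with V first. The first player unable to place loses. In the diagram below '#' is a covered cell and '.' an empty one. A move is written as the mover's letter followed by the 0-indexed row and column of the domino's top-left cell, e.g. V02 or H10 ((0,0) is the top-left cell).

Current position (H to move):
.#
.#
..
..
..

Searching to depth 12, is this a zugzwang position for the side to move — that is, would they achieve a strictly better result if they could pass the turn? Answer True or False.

zugzwang(.#/.#/../../.., H) = False

p1 H@[.#/.#/../../..]: H20[.#/.#/##/../..]-1 H30[.#/.#/../##/..]+1* H40[.#/.#/../../##]-1
p2 V@[.#/.#/../##/..]: V00[##/##/../##/..]-1* V10[.#/##/#./##/..]-1
p3 H@[##/##/../##/..]: H20[##/##/##/##/..]+1* H40[##/##/../##/##]+1
p4 V@[##/##/##/##/..] terminal -1; root [.#/.#/../../..] d12
suppose H passes — search the same position with V to move:
pass> p1 V@[.#/.#/../../..]: V00[##/##/../../..]-1 V10[.#/##/#./../..]-1 V20[.#/.#/#./#./..]+1* V21[.#/.#/.#/.#/..]+1 V30[.#/.#/../#./#.]+1 V31[.#/.#/../.#/.#]+1
pass> p2 H@[.#/.#/#./#./..]: H40[.#/.#/#./#./##]-1*
pass> p3 V@[.#/.#/#./#./##]: V00[##/##/#./#./##]+1* V21[.#/.#/##/##/##]+1
pass> p4 H@[##/##/#./#./##] terminal -1; root [.#/.#/../../..] d12
for H: play +1, pass -1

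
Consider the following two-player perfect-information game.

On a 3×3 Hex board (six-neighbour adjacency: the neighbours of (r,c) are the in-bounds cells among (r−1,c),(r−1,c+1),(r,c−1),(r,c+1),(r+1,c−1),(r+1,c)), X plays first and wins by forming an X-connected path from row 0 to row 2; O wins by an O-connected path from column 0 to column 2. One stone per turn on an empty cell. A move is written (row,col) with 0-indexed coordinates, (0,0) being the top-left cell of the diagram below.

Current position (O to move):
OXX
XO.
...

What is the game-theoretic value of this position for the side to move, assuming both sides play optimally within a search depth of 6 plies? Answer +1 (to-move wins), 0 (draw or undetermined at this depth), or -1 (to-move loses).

[OXX/XO./...] O move#1: (1,2):-1/OXX/XOO/...*, (2,0):-1/OXX/XO./O.., (2,1):-1/OXX/XO./.O., (2,2):-1/OXX/XO./..O
[OXX/XOO/...] X move#2: (2,0):+1/OXX/XOO/X..*, (2,1):-1/OXX/XOO/.X., (2,2):-1/OXX/XOO/..X
[OXX/XOO/X..] end (terminal -1, O#3); searched OXX/XO./... to 6

value(OXX/XO./..., O) = -1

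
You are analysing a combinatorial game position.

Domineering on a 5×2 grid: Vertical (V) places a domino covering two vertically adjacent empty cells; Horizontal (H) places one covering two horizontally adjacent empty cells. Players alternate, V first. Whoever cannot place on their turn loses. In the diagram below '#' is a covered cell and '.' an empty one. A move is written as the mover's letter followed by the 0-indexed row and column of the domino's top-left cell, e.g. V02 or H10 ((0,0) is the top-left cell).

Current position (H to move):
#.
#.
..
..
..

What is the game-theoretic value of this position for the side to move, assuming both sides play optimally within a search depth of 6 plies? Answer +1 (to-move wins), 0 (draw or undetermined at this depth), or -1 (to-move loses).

ply 1, H at #./#./../../.. | H20=-1→#./#./##/../..; H30=+1→#./#./../##/..*; H40=-1→#./#./../../##
ply 2, V at #./#./../##/.. | V01=-1→##/##/../##/..*; V11=-1→#./##/.#/##/..
ply 3, H at ##/##/../##/.. | H20=+1→##/##/##/##/..*; H40=+1→##/##/../##/##
ply 4: ##/##/##/##/.. is terminal -1 (V); from #./#./../../.. depth 6

value(#./#./../../.., H) = +1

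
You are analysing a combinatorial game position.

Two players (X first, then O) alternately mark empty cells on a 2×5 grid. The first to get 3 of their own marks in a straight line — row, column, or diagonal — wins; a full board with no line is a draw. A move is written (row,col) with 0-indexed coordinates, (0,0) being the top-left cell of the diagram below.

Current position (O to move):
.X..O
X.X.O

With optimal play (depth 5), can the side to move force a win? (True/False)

p1 O@[.X..O/X.X.O]: (0,0)[OX..O/X.X.O]-1* (0,2)[.XO.O/X.X.O]-1 (0,3)[.X.OO/X.X.O]-1 (1,1)[.X..O/XOX.O]-1 (1,3)[.X..O/X.XOO]-1
p2 X@[OX..O/X.X.O]: (0,2)[OXX.O/X.X.O]+1* (0,3)[OX.XO/X.X.O]+1 (1,1)[OX..O/XXX.O]+1 (1,3)[OX..O/X.XXO]+0
p3 O@[OXX.O/X.X.O]: (0,3)[OXXOO/X.X.O]-1* (1,1)[OXX.O/XOX.O]-1 (1,3)[OXX.O/X.XOO]-1
p4 X@[OXXOO/X.X.O]: (1,1)[OXXOO/XXX.O]+1* (1,3)[OXXOO/X.XXO]+0
p5 O@[OXXOO/XXX.O] terminal -1; root [.X..O/X.X.O] d5

O winning at [.X..O/X.X.O]: False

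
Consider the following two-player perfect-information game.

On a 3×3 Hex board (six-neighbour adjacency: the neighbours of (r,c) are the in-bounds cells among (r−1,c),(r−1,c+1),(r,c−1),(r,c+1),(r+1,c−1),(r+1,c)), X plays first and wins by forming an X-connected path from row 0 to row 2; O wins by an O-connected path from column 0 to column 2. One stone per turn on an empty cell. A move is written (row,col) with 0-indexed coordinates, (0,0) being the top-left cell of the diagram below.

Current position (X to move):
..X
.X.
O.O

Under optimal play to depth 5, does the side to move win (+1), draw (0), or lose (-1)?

value(..X/.X./O.O, X) = +1

[..X/.X./O.O] X move#1: (0,0):-1/X.X/.X./O.O, (0,1):-1/.XX/.X./O.O, (1,0):-1/..X/XX./O.O, (1,2):-1/..X/.XX/O.O, (2,1):+1/..X/.X./OXO*
[..X/.X./OXO] end (terminal -1, O#2); searched ..X/.X./O.O to 5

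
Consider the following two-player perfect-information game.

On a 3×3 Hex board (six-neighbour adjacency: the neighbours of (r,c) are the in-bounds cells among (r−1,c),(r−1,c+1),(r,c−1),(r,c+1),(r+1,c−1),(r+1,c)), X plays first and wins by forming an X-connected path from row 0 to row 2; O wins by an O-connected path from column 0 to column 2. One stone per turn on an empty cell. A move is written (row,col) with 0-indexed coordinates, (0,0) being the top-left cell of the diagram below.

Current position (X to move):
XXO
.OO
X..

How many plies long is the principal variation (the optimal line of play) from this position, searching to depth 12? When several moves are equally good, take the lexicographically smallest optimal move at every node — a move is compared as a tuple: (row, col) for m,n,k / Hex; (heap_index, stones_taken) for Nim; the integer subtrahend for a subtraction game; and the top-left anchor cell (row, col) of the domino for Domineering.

PV length from [XXO/.OO/X..]: 1 ply

[XXO/.OO/X..] X move#1: (1,0):+1/XXO/XOO/X..*, (2,1):-1/XXO/.OO/XX., (2,2):-1/XXO/.OO/X.X
[XXO/XOO/X..] end (terminal -1, O#2); searched XXO/.OO/X.. to 12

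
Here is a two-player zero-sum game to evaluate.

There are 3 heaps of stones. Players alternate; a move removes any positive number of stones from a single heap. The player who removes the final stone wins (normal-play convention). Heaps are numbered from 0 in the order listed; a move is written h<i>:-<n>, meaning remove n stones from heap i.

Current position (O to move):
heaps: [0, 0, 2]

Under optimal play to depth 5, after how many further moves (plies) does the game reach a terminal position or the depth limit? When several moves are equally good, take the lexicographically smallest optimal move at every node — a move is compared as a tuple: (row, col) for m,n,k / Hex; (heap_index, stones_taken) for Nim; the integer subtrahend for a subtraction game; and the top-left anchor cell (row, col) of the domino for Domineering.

[(0,0,2)] O move#1: h2:-1:-1/(0,0,1), h2:-2:+1/(0,0,0)*
[(0,0,0)] end (terminal -1, X#2); searched (0,0,2) to 5

PV length from [(0,0,2)]: 1 ply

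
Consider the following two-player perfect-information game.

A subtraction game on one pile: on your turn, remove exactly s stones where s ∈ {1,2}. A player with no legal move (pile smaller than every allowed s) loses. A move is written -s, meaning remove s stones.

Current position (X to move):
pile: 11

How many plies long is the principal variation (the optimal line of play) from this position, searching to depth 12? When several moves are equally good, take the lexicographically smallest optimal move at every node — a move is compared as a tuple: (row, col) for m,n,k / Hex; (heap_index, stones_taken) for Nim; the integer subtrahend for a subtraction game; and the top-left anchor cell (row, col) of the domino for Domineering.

PV length from [11]: 7 plies

[11] X move#1: -1:-1/10, -2:+1/9*
[9] O move#2: -1:-1/8*, -2:-1/7
[8] X move#3: -1:-1/7, -2:+1/6*
[6] O move#4: -1:-1/5*, -2:-1/4
[5] X move#5: -1:-1/4, -2:+1/3*
[3] O move#6: -1:-1/2*, -2:-1/1
[2] X move#7: -1:-1/1, -2:+1/0*
[0] end (terminal -1, O#8); searched 11 to 12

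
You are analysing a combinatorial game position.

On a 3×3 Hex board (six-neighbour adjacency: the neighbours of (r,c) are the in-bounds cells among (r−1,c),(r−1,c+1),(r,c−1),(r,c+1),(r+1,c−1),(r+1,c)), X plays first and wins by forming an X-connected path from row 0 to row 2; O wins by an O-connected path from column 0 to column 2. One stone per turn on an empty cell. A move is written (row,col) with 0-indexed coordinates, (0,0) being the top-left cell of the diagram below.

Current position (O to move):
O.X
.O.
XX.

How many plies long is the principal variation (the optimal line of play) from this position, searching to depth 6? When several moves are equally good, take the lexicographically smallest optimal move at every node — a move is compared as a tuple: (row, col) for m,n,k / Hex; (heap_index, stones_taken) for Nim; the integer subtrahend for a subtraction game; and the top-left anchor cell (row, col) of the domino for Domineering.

p1 O@[O.X/.O./XX.]: (0,1)[OOX/.O./XX.]-1 (1,0)[O.X/OO./XX.]-1 (1,2)[O.X/.OO/XX.]+1* (2,2)[O.X/.O./XXO]-1
p2 X@[O.X/.OO/XX.]: (0,1)[OXX/.OO/XX.]-1* (1,0)[O.X/XOO/XX.]-1 (2,2)[O.X/.OO/XXX]-1
p3 O@[OXX/.OO/XX.]: (1,0)[OXX/OOO/XX.]+1* (2,2)[OXX/.OO/XXO]-1
p4 X@[OXX/OOO/XX.] terminal -1; root [O.X/.O./XX.] d6

PV length from [O.X/.O./XX.]: 3 plies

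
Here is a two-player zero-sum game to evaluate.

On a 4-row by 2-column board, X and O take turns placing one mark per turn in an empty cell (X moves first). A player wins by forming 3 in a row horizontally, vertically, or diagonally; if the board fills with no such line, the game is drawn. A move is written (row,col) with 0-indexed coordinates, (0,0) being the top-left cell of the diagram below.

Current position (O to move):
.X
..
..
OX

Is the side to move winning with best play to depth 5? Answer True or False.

p1 O@[.X/../../OX]: (0,0)[OX/../../OX]+0* (1,0)[.X/O./../OX]+0 (1,1)[.X/.O/../OX]+0 (2,0)[.X/../O./OX]+0 (2,1)[.X/../.O/OX]+0
p2 X@[OX/../../OX]: (1,0)[OX/X./../OX]+0* (1,1)[OX/.X/../OX]+0 (2,0)[OX/../X./OX]+0 (2,1)[OX/../.X/OX]+0
p3 O@[OX/X./../OX]: (1,1)[OX/XO/../OX]+0* (2,0)[OX/X./O./OX]+0 (2,1)[OX/X./.O/OX]+0
p4 X@[OX/XO/../OX]: (2,0)[OX/XO/X./OX]+0* (2,1)[OX/XO/.X/OX]+0
p5 O@[OX/XO/X./OX]: (2,1)[OX/XO/XO/OX]+0*
p6 X@[OX/XO/XO/OX] terminal +0; root [.X/../../OX] d5

O winning at [.X/../../OX]: False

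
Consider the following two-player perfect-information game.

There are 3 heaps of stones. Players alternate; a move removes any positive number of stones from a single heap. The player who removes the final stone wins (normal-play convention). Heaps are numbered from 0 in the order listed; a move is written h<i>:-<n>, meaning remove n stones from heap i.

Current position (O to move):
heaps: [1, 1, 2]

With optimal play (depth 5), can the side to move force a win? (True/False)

O winning at [(1,1,2)]: True

[(1,1,2)] O move#1: h0:-1:-1/(0,1,2), h1:-1:-1/(1,0,2), h2:-1:-1/(1,1,1), h2:-2:+1/(1,1,0)*
[(1,1,0)] X move#2: h0:-1:-1/(0,1,0)*, h1:-1:-1/(1,0,0)
[(0,1,0)] O move#3: h1:-1:+1/(0,0,0)*
[(0,0,0)] end (terminal -1, X#4); searched (1,1,2) to 5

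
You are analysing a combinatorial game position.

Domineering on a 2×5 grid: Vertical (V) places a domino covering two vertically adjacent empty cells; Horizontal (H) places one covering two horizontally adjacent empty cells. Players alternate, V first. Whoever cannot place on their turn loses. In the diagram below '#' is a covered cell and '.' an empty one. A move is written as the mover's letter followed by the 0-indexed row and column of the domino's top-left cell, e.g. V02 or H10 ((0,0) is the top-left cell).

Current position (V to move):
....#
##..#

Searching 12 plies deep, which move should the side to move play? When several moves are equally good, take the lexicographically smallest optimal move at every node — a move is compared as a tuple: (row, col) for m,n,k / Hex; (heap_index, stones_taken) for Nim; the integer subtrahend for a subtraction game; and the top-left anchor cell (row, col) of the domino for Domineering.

[....#/##..#] V move#1: V02:+1/..#.#/###.#*, V03:-1/...##/##.##
[..#.#/###.#] H move#2: H00:-1/###.#/###.#*
[###.#/###.#] V move#3: V03:+1/#####/#####*
[#####/#####] end (terminal -1, H#4); searched ....#/##..# to 12

V's best at [....#/##..#]: V02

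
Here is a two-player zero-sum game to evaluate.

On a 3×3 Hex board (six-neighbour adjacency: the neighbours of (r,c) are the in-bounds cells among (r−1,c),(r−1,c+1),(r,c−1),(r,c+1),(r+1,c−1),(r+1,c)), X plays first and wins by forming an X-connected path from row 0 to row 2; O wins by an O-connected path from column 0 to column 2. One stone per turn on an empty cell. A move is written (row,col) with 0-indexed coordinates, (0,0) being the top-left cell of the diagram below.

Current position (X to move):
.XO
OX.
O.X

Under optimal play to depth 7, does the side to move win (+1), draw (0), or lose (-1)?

value(.XO/OX./O.X, X) = +1

[.XO/OX./O.X] X move#1: (0,0):+1/XXO/OX./O.X*, (1,2):+1/.XO/OXX/O.X, (2,1):+1/.XO/OX./OXX
[XXO/OX./O.X] O move#2: (1,2):-1/XXO/OXO/O.X*, (2,1):-1/XXO/OX./OOX
[XXO/OXO/O.X] X move#3: (2,1):+1/XXO/OXO/OXX*
[XXO/OXO/OXX] end (terminal -1, O#4); searched .XO/OX./O.X to 7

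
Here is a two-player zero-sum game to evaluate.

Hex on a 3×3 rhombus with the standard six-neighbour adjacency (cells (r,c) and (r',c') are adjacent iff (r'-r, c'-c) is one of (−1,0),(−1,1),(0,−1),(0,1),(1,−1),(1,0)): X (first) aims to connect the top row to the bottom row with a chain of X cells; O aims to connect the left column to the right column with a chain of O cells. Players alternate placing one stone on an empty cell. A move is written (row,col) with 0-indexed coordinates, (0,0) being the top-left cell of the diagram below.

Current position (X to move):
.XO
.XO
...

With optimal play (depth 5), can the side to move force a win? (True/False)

[.XO/.XO/...] X move#1: (0,0):+1/XXO/.XO/...*, (1,0):+1/.XO/XXO/..., (2,0):+1/.XO/.XO/X.., (2,1):+1/.XO/.XO/.X., (2,2):+1/.XO/.XO/..X
[XXO/.XO/...] O move#2: (1,0):-1/XXO/OXO/...*, (2,0):-1/XXO/.XO/O.., (2,1):-1/XXO/.XO/.O., (2,2):-1/XXO/.XO/..O
[XXO/OXO/...] X move#3: (2,0):+1/XXO/OXO/X..*, (2,1):+1/XXO/OXO/.X., (2,2):+1/XXO/OXO/..X
[XXO/OXO/X..] end (terminal -1, O#4); searched .XO/.XO/... to 5

X winning at [.XO/.XO/...]: True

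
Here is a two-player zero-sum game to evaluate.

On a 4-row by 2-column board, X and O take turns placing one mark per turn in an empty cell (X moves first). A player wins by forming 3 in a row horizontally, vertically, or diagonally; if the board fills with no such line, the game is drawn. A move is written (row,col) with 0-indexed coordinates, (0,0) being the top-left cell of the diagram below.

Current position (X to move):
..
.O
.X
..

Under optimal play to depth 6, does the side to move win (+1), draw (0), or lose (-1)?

value(../.O/.X/.., X) = 0

[../.O/.X/..] X move#1: (0,0):+0/X./.O/.X/..*, (0,1):+0/.X/.O/.X/.., (1,0):+0/../XO/.X/.., (2,0):+0/../.O/XX/.., (3,0):+0/../.O/.X/X., (3,1):+0/../.O/.X/.X
[X./.O/.X/..] O move#2: (0,1):+0/XO/.O/.X/..*, (1,0):+0/X./OO/.X/.., (2,0):+0/X./.O/OX/.., (3,0):+0/X./.O/.X/O., (3,1):+0/X./.O/.X/.O
[XO/.O/.X/..] X move#3: (1,0):+0/XO/XO/.X/..*, (2,0):+0/XO/.O/XX/.., (3,0):+0/XO/.O/.X/X., (3,1):+0/XO/.O/.X/.X
[XO/XO/.X/..] O move#4: (2,0):+0/XO/XO/OX/..*, (3,0):-1/XO/XO/.X/O., (3,1):-1/XO/XO/.X/.O
[XO/XO/OX/..] X move#5: (3,0):+0/XO/XO/OX/X.*, (3,1):+0/XO/XO/OX/.X
[XO/XO/OX/X.] O move#6: (3,1):+0/XO/XO/OX/XO*
[XO/XO/OX/XO] end (terminal +0, X#7); searched ../.O/.X/.. to 6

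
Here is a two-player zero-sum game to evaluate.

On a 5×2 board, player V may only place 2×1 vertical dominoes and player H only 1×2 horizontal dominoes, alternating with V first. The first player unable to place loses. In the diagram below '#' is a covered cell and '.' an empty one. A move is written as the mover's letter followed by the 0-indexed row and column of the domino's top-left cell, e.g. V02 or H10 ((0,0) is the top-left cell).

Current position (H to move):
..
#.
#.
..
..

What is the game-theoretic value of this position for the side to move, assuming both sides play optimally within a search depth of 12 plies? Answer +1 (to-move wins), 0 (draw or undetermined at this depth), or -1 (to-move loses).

[../#./#./../..] H move#1: H00:-1/##/#./#./../.., H30:+1/../#./#./##/..*, H40:+1/../#./#./../##
[../#./#./##/..] V move#2: V01:-1/.#/##/#./##/..*, V11:-1/../##/##/##/..
[.#/##/#./##/..] H move#3: H40:+1/.#/##/#./##/##*
[.#/##/#./##/##] end (terminal -1, V#4); searched ../#./#./../.. to 12

value(../#./#./../.., H) = +1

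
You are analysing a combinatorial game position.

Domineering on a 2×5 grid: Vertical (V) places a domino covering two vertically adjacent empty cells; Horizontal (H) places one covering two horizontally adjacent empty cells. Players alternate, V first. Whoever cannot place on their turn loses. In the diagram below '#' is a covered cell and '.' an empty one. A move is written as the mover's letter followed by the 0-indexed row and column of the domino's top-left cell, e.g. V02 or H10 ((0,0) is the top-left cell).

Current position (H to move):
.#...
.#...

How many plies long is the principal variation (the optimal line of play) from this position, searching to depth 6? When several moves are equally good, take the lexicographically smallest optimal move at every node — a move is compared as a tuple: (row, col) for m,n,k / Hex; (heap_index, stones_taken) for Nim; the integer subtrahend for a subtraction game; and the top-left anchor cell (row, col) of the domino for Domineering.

PV length from [.#.../.#...]: 4 plies

[.#.../.#...] H move#1: H02:-1/.###./.#...*, H03:-1/.#.##/.#..., H12:-1/.#.../.###., H13:-1/.#.../.#.##
[.###./.#...] V move#2: V00:-1/####./##..., V04:+1/.####/.#..#*
[.####/.#..#] H move#3: H12:-1/.####/.####*
[.####/.####] V move#4: V00:+1/#####/#####*
[#####/#####] end (terminal -1, H#5); searched .#.../.#... to 6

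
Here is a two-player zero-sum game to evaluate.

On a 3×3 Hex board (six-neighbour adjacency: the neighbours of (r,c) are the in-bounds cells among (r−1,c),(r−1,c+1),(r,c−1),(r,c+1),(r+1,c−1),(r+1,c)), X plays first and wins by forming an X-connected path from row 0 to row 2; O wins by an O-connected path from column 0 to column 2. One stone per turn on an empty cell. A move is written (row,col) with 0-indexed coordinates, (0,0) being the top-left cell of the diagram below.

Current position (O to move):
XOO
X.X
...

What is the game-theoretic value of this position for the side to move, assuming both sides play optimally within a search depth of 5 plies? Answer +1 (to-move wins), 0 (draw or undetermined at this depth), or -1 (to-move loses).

value(XOO/X.X/..., O) = -1

p1 O@[XOO/X.X/...]: (1,1)[XOO/XOX/...]-1* (2,0)[XOO/X.X/O..]-1 (2,1)[XOO/X.X/.O.]-1 (2,2)[XOO/X.X/..O]-1
p2 X@[XOO/XOX/...]: (2,0)[XOO/XOX/X..]+1* (2,1)[XOO/XOX/.X.]-1 (2,2)[XOO/XOX/..X]-1
p3 O@[XOO/XOX/X..] terminal -1; root [XOO/X.X/...] d5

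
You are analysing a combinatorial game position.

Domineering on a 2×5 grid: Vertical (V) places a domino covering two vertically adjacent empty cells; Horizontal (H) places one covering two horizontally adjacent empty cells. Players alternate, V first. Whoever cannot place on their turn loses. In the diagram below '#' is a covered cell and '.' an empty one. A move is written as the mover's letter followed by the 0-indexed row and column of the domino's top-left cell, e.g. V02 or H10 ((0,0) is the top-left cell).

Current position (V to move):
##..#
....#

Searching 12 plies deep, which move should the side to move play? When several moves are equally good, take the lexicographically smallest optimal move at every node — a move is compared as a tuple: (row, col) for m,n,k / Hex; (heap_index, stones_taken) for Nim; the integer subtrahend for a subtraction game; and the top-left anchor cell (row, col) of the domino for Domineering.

ply 1, V at ##..#/....# | V02=+1→###.#/..#.#*; V03=-1→##.##/...##
ply 2, H at ###.#/..#.# | H10=-1→###.#/###.#*
ply 3, V at ###.#/###.# | V03=+1→#####/#####*
ply 4: #####/##### is terminal -1 (H); from ##..#/....# depth 12

V's best at [##..#/....#]: V02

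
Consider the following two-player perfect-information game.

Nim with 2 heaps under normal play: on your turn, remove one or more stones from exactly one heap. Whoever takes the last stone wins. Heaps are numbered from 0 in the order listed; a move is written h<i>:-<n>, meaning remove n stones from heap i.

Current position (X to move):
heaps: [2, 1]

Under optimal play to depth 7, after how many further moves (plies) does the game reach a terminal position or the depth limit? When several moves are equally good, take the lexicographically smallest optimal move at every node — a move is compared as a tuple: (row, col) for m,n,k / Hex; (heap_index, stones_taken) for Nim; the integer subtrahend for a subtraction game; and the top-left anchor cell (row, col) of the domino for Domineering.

PV length from [(2,1)]: 3 plies

[(2,1)] X move#1: h0:-1:+1/(1,1)*, h0:-2:-1/(0,1), h1:-1:-1/(2,0)
[(1,1)] O move#2: h0:-1:-1/(0,1)*, h1:-1:-1/(1,0)
[(0,1)] X move#3: h1:-1:+1/(0,0)*
[(0,0)] end (terminal -1, O#4); searched (2,1) to 7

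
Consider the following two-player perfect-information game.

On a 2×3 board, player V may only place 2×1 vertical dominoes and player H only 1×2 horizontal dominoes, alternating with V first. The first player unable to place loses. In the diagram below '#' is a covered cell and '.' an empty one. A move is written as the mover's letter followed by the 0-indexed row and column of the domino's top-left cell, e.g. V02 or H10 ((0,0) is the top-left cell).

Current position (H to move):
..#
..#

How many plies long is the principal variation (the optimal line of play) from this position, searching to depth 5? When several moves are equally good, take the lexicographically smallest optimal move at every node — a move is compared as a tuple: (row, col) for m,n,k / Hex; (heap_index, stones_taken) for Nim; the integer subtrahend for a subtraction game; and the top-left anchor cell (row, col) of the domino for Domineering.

PV length from [..#/..#]: 1 ply

ply 1, H at ..#/..# | H00=+1→###/..#*; H10=+1→..#/###
ply 2: ###/..# is terminal -1 (V); from ..#/..# depth 5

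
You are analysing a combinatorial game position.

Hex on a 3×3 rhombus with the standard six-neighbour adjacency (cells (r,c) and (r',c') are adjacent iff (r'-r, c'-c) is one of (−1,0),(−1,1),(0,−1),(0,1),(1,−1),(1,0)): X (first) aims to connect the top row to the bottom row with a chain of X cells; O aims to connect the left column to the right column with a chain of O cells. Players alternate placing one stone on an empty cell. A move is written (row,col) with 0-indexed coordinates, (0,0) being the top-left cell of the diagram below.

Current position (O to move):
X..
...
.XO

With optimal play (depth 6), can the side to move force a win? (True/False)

p1 O@[X../.../.XO]: (0,1)[XO./.../.XO]-1 (0,2)[X.O/.../.XO]-1 (1,0)[X../O../.XO]-1 (1,1)[X../.O./.XO]+1* (1,2)[X../..O/.XO]-1 (2,0)[X../.../OXO]-1
p2 X@[X../.O./.XO]: (0,1)[XX./.O./.XO]-1* (0,2)[X.X/.O./.XO]-1 (1,0)[X../XO./.XO]-1 (1,2)[X../.OX/.XO]-1 (2,0)[X../.O./XXO]-1
p3 O@[XX./.O./.XO]: (0,2)[XXO/.O./.XO]+1* (1,0)[XX./OO./.XO]+1 (1,2)[XX./.OO/.XO]+1 (2,0)[XX./.O./OXO]+1
p4 X@[XXO/.O./.XO]: (1,0)[XXO/XO./.XO]-1* (1,2)[XXO/.OX/.XO]-1 (2,0)[XXO/.O./XXO]-1
p5 O@[XXO/XO./.XO]: (1,2)[XXO/XOO/.XO]-1 (2,0)[XXO/XO./OXO]+1*
p6 X@[XXO/XO./OXO] terminal -1; root [X../.../.XO] d6

O winning at [X../.../.XO]: True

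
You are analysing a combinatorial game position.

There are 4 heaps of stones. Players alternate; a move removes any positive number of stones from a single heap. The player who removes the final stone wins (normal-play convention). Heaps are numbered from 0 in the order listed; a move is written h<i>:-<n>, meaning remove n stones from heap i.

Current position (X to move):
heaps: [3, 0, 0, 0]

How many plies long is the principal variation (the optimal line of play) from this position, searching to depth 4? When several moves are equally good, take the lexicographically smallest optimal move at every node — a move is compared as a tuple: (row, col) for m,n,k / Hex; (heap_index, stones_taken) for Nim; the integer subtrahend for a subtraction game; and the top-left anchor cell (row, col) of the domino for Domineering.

[(3,0,0,0)] X move#1: h0:-1:-1/(2,0,0,0), h0:-2:-1/(1,0,0,0), h0:-3:+1/(0,0,0,0)*
[(0,0,0,0)] end (terminal -1, O#2); searched (3,0,0,0) to 4

PV length from [(3,0,0,0)]: 1 ply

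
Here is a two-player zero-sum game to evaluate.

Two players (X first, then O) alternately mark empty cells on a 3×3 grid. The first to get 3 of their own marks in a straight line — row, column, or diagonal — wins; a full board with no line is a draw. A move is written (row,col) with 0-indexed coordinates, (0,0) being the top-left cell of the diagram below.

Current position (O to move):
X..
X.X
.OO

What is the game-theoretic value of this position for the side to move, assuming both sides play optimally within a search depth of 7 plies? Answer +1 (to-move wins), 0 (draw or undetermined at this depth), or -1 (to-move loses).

value(X../X.X/.OO, O) = +1

[X../X.X/.OO] O move#1: (0,1):-1/XO./X.X/.OO, (0,2):-1/X.O/X.X/.OO, (1,1):-1/X../XOX/.OO, (2,0):+1/X../X.X/OOO*
[X../X.X/OOO] end (terminal -1, X#2); searched X../X.X/.OO to 7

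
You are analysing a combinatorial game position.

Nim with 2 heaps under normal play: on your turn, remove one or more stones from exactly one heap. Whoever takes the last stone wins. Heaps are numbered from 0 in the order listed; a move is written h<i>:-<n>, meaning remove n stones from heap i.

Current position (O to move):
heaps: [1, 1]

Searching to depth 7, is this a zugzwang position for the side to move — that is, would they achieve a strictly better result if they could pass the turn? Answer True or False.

zugzwang((1,1), O) = True

[(1,1)] O move#1: h0:-1:-1/(0,1)*, h1:-1:-1/(1,0)
[(0,1)] X move#2: h1:-1:+1/(0,0)*
[(0,0)] end (terminal -1, O#3); searched (1,1) to 7
suppose O passes — search the same position with X to move:
pass> [(1,1)] X move#1: h0:-1:-1/(0,1)*, h1:-1:-1/(1,0)
pass> [(0,1)] O move#2: h1:-1:+1/(0,0)*
pass> [(0,0)] end (terminal -1, X#3); searched (1,1) to 7
for O: play -1, pass +1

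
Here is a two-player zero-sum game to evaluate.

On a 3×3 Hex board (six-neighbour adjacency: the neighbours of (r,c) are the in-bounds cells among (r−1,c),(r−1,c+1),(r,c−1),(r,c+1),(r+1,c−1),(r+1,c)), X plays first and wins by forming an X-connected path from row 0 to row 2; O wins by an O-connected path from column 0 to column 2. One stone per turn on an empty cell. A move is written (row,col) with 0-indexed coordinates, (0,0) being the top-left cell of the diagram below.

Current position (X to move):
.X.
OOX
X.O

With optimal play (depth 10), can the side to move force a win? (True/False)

X winning at [.X./OOX/X.O]: False

[.X./OOX/X.O] X move#1: (0,0):-1/XX./OOX/X.O*, (0,2):-1/.XX/OOX/X.O, (2,1):-1/.X./OOX/XXO
[XX./OOX/X.O] O move#2: (0,2):+1/XXO/OOX/X.O*, (2,1):+1/XX./OOX/XOO
[XXO/OOX/X.O] end (terminal -1, X#3); searched .X./OOX/X.O to 10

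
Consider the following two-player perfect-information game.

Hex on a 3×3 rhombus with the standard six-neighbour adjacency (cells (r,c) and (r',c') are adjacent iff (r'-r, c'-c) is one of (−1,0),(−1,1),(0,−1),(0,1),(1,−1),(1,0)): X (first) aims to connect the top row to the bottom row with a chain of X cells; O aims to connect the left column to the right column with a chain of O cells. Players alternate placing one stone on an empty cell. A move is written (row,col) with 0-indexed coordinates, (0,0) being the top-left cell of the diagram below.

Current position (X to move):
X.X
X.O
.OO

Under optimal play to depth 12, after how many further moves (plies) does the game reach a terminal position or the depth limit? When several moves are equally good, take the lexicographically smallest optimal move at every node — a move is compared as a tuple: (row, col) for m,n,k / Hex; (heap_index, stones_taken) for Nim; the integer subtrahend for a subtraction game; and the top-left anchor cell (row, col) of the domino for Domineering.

[X.X/X.O/.OO] X move#1: (0,1):-1/XXX/X.O/.OO, (1,1):-1/X.X/XXO/.OO, (2,0):+1/X.X/X.O/XOO*
[X.X/X.O/XOO] end (terminal -1, O#2); searched X.X/X.O/.OO to 12

PV length from [X.X/X.O/.OO]: 1 ply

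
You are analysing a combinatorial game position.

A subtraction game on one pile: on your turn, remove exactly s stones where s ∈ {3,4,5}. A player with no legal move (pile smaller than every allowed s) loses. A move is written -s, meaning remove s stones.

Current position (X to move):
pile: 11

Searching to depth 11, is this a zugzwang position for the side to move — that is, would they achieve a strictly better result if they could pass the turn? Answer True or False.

ply 1, X at 11 | -3=+1→8*; -4=-1→7; -5=-1→6
ply 2, O at 8 | -3=-1→5*; -4=-1→4; -5=-1→3
ply 3, X at 5 | -3=+1→2*; -4=+1→1; -5=+1→0
ply 4: 2 is terminal -1 (O); from 11 depth 11
suppose X passes — search the same position with O to move:
pass> ply 1, O at 11 | -3=+1→8*; -4=-1→7; -5=-1→6
pass> ply 2, X at 8 | -3=-1→5*; -4=-1→4; -5=-1→3
pass> ply 3, O at 5 | -3=+1→2*; -4=+1→1; -5=+1→0
pass> ply 4: 2 is terminal -1 (X); from 11 depth 11
for X: play +1, pass -1

zugzwang(11, X) = False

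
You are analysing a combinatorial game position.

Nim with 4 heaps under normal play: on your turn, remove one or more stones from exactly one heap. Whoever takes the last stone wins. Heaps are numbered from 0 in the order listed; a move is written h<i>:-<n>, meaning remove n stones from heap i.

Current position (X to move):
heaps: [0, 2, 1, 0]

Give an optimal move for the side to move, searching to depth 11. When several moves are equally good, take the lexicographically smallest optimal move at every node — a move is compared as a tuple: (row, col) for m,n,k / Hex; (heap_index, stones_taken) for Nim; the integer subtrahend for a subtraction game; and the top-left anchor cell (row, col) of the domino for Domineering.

ply 1, X at (0,2,1,0) | h1:-1=+1→(0,1,1,0)*; h1:-2=-1→(0,0,1,0); h2:-1=-1→(0,2,0,0)
ply 2, O at (0,1,1,0) | h1:-1=-1→(0,0,1,0)*; h2:-1=-1→(0,1,0,0)
ply 3, X at (0,0,1,0) | h2:-1=+1→(0,0,0,0)*
ply 4: (0,0,0,0) is terminal -1 (O); from (0,2,1,0) depth 11

X's best at [(0,2,1,0)]: h1:-1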